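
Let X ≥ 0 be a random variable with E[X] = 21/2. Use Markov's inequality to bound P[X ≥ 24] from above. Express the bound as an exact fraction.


μ = E[X] = 21/2, a = 24.
Markov: P[X ≥ 24] ≤ μ/a = (21/2)/24 = 7/16.
Numerically: ≈ 0.43750.
(Since a = 24 > μ = 10.50000, the bound 7/16 is < 1 and informative.)

P[X ≥ 24] ≤ 7/16 ≈ 0.43750.


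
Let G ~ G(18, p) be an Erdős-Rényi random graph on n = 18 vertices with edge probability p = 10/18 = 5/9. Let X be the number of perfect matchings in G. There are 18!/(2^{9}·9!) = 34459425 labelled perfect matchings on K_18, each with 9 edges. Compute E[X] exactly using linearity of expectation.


K_18 has 18!/(2^{9}·9!) = 34459425 labelled perfect matchings.
For each such perfect matching H, let X_H = 1 if all 9 edges of H are present in G. Then P[X_H = 1] = p^{9} = (5/9)^{9} = 1953125/387420489.
By linearity of expectation: E[X] = Σ_H E[X_H] = 34459425 · p^{9} = 34459425 · 1953125/387420489 = 830908203125/4782969.
Numerically: E[X] ≈ 1.74e+05.

E[X] = 34459425 · (5/9)^{9} = 830908203125/4782969 ≈ 1.74e+05.


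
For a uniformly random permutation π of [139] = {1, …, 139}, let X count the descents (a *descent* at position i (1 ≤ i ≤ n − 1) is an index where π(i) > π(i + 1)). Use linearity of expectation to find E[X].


Write X = Σ X_I over i = 1, …, 138, with X_I the indicator of one descent.
There are 138 indicators.
For each fixed i, the pair (π(i), π(i+1)) is a uniformly random ordered pair of distinct values from {1, …, 139}; by symmetry P[π(i) > π(i+1)] = 1/2.
By linearity: E[X] = 138 · (1/2) = (139 − 1) · (1/2) = 69 ≈ 69.000000.

E[X] = 69 = 69.000000.


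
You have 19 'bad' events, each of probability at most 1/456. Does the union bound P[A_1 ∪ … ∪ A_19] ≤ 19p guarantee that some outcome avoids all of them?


Union bound: P[∪_{i=1}^{19} A_i] ≤ Σ_i P[A_i] ≤ 19·p = 19·(1/456) = 1/24.
Numerically: 1/24 ≈ 0.04167.
Is 1/24 < 1? YES.
Since P[∪ A_i] ≤ 1/24 < 1, the complement has P[∩ A_i^c] ≥ 1 − 1/24 = 23/24 > 0, so some outcome avoids every A_i.

19·p = 1/24 ≈ 0.04167; existence CERTIFIED by the union bound.


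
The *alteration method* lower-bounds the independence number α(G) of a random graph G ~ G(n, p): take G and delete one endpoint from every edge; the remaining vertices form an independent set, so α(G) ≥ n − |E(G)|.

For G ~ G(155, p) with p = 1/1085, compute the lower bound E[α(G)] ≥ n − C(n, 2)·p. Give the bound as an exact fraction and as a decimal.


E[|E(G)|] = C(155, 2)·p = 11935 · (1/1085) = 11.
E[α(G)] ≥ n − E[|E(G)|] = 155 − 11 = 144.
Numerically: ≈ 144.000.
(This is only a lower bound; the true E[α(G)] may be larger.)

E[α(G)] ≥ 144 ≈ 144.000.


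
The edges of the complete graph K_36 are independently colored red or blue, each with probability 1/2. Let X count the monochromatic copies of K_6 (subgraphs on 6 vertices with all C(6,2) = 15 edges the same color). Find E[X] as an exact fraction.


Let X = Σ_S X_S over the C(36, 6) = 1947792 subsets S of size 6, where X_S = 1 if the K_6 on S is monochromatic.
For a fixed S, the K_6 on S has C(6, 2) = 15 edges. P[all 15 edges red] = (1/2)^15, and likewise for blue, so P[monochromatic] = 2·(1/2)^15 = 2^{1 − 15} = 1/16384.
By linearity: E[X] = C(36, 6) · 2^{1 − 15} = 1947792 · 1/16384 = 121737/1024.
Numerically: E[X] ≈ 118.884.

E[X] = C(36,6)·2^(1−C(6,2)) = 121737/1024 ≈ 118.884.


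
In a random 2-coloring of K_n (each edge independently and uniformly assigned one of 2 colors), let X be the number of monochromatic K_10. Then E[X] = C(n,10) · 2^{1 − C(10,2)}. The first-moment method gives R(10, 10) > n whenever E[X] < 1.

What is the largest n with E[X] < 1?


We need C(n, 10) · 2^{1 − 45} < 1, i.e. C(n, 10) < 2^{45 − 1} = 17592186044416.
Check values of n near the boundary:
  n = 95: C(95, 10) = 10104934117421; 10104934117421 < 17592186044416? YES
  n = 96: C(96, 10) = 11279926456656; 11279926456656 < 17592186044416? YES
  n = 97: C(97, 10) = 12576469727536; 12576469727536 < 17592186044416? YES
  n = 98: C(98, 10) = 14005614014756; 14005614014756 < 17592186044416? YES
  n = 99: C(99, 10) = 15579278510796; 15579278510796 < 17592186044416? YES
  n = 100: C(100, 10) = 17310309456440; 17310309456440 < 17592186044416? YES
  n = 101: C(101, 10) = 19212541264840; 19212541264840 < 17592186044416? NO
  n = 102: C(102, 10) = 21300860967540; 21300860967540 < 17592186044416? NO
The largest n with C(n, 10) < 17592186044416 is n = 100 (where E[X] = 2163788682055/2199023255552 ≈ 0.9840). Hence R(10, 10) > 100, i.e. R(10, 10) ≥ 101.

Largest n = 100; hence R(10, 10) > 100.


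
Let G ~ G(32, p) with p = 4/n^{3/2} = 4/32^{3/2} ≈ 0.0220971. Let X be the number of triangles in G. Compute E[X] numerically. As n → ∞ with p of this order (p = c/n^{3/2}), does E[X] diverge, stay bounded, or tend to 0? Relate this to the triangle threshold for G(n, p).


Number of potential triangles: C(32, 3) = 4960.
Each occurs with probability p³ ≈ (0.0220971)³ ≈ 1.07895932e-05.
By linearity: E[X] = C(32, 3)·p³ ≈ 4960 · 1.07895932e-05 ≈ 0.053516.
Since α = 3/2 > 1, p = c/n^{3/2} = o(1/n) is below the triangle threshold p ~ 1/n. Asymptotically E[X] ~ (c³/6)·n^{3(1−α)} = (4³/6)·n^{-1.5} → 0, so by Markov's inequality G has no triangles w.h.p.

E[X] ≈ 0.053516; in regime p = Θ(1/n^{3/2}) E[X] tends to 0 (below the triangle threshold p ~ 1/n).


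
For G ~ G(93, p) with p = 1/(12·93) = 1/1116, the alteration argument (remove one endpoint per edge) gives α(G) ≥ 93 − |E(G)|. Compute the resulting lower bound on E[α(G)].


E[|E(G)|] = C(93, 2)·p = 4278 · (1/1116) = 23/6.
E[α(G)] ≥ n − E[|E(G)|] = 93 − 23/6 = 535/6.
Numerically: ≈ 89.166667.
(This is only a lower bound; the true E[α(G)] may be larger.)

E[α(G)] ≥ 535/6 ≈ 89.166667.


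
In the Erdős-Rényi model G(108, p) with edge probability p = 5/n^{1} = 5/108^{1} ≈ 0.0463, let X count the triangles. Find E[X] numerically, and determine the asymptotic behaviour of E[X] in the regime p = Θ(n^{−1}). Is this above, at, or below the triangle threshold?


Number of potential triangles: C(108, 3) = 204156.
Each occurs with probability p³ ≈ (0.0463)³ ≈ 9.92290e-05.
By linearity: E[X] = C(108, 3)·p³ ≈ 204156 · 9.92290e-05 ≈ 20.258.
Here α = 1, so p = 5/n is exactly at the triangle threshold p ~ 1/n. Asymptotically E[X] → c³/6 = 5³/6 = 125/6 ≈ 20.833, a bounded constant. In this regime the triangle count is asymptotically Poisson(c³/6).

E[X] ≈ 20.258; in regime p = Θ(1/n^{1}) E[X] stays bounded (at the triangle threshold p ~ 1/n).


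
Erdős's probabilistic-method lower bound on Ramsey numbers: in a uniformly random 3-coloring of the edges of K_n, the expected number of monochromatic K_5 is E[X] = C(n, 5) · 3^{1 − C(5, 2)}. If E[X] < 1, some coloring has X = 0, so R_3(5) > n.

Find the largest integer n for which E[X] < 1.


We need C(n, 5) · 3^{1 − 10} < 1, i.e. C(n, 5) < 3^{10 − 1} = 19683.
Check values of n near the boundary:
  n = 15: C(15, 5) = 3003; 3003 < 19683? YES
  n = 16: C(16, 5) = 4368; 4368 < 19683? YES
  n = 17: C(17, 5) = 6188; 6188 < 19683? YES
  n = 18: C(18, 5) = 8568; 8568 < 19683? YES
  n = 19: C(19, 5) = 11628; 11628 < 19683? YES
  n = 20: C(20, 5) = 15504; 15504 < 19683? YES
  n = 21: C(21, 5) = 20349; 20349 < 19683? NO
The largest n with C(n, 5) < 19683 is n = 20 (where E[X] = 5168/6561 ≈ 0.787685). Hence R_3(5) > 20, i.e. R_3(5) ≥ 21.

Largest n = 20; hence R_3(5) > 20.


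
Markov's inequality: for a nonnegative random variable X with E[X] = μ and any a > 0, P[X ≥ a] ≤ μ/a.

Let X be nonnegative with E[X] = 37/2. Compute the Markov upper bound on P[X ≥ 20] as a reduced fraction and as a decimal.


μ = E[X] = 37/2, a = 20.
Markov: P[X ≥ 20] ≤ μ/a = (37/2)/20 = 37/40.
Numerically: ≈ 0.925.
(Since a = 20 > μ = 18.500, the bound 37/40 is < 1 and informative.)

P[X ≥ 20] ≤ 37/40 ≈ 0.925.


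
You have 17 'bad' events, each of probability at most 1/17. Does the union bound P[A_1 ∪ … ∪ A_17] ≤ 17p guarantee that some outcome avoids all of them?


Union bound: P[∪_{i=1}^{17} A_i] ≤ Σ_i P[A_i] ≤ 17·p = 17·(1/17) = 1.
Numerically: 1 ≈ 1.000000.
Is 1 < 1? NO.
Since the bound 1 is ≥ 1, the union bound is uninformative here; it does NOT by itself certify existence.

17·p = 1 ≈ 1.000000; existence NOT certified by the union bound.


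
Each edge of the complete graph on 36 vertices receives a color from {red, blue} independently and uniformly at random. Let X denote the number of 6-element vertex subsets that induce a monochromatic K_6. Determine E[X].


Let X = Σ_S X_S over the C(36, 6) = 1947792 subsets S of size 6, where X_S = 1 if the K_6 on S is monochromatic.
For a fixed S, the K_6 on S has C(6, 2) = 15 edges. P[all 15 edges red] = (1/2)^15, and likewise for blue, so P[monochromatic] = 2·(1/2)^15 = 2^{1 − 15} = 1/16384.
Summing: E[X] = C(36, 6) · 2^{1 − 15} = 1947792 · 1/16384 = 121737/1024.
Numerically: E[X] ≈ 118.8838.

E[X] = C(36,6)·2^(1−C(6,2)) = 121737/1024 ≈ 118.8838.


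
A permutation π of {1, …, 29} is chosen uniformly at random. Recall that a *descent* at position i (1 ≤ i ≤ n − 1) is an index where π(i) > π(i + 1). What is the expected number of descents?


Write X = Σ X_I over i = 1, …, 28, with X_I the indicator of one descent.
There are 28 indicators.
For each fixed i, the pair (π(i), π(i+1)) is a uniformly random ordered pair of distinct values from {1, …, 29}; by symmetry P[π(i) > π(i+1)] = 1/2.
By linearity: E[X] = 28 · (1/2) = (29 − 1) · (1/2) = 14 ≈ 14.00000.

E[X] = 14 = 14.00000.


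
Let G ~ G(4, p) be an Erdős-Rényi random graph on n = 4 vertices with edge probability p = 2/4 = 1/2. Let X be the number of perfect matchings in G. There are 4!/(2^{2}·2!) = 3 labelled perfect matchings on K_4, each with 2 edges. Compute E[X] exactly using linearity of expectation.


K_4 has 4!/(2^{2}·2!) = 3 labelled perfect matchings.
For each such perfect matching H, let X_H = 1 if all 2 edges of H are present in G. Then P[X_H = 1] = p^{2} = (1/2)^{2} = 1/4.
Summing the indicators: E[X] = Σ_H E[X_H] = 3 · p^{2} = 3 · 1/4 = 3/4.
Numerically: E[X] ≈ 0.75.

E[X] = 3 · (1/2)^{2} = 3/4 ≈ 0.75.


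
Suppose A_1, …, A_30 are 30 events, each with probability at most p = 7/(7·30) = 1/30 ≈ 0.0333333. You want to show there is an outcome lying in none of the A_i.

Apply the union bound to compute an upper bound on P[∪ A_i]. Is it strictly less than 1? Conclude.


Union bound: P[∪_{i=1}^{30} A_i] ≤ Σ_i P[A_i] ≤ 30·p = 30·(1/30) = 1.
Numerically: 1 ≈ 1.0000000.
Is 1 < 1? NO.
Since the bound 1 is ≥ 1, the union bound is uninformative here; it does NOT by itself certify existence.

30·p = 1 ≈ 1.0000000; existence NOT certified by the union bound.


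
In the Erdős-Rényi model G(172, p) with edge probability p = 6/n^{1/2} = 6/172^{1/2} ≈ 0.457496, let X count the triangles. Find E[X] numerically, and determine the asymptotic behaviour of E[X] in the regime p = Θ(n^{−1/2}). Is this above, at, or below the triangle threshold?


Number of potential triangles: C(172, 3) = 833340.
Each occurs with probability p³ ≈ (0.457496)³ ≈ 9.57549163e-02.
By linearity: E[X] = C(172, 3)·p³ ≈ 833340 · 9.57549163e-02 ≈ 79796.401912.
Since α = 1/2 < 1, p = c/n^{1/2} ≫ 1/n is above the triangle threshold p ~ 1/n. Asymptotically E[X] ~ (c³/6)·n^{3(1−α)} = (6³/6)·n^{1.5} → ∞; triangles are abundant w.h.p.

E[X] ≈ 79796.401912; in regime p = Θ(1/n^{1/2}) E[X] diverges (above the triangle threshold p ~ 1/n).


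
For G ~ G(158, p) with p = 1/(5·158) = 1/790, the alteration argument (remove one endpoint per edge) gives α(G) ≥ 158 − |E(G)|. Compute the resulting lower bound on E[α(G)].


E[|E(G)|] = C(158, 2)·p = 12403 · (1/790) = 157/10.
E[α(G)] ≥ n − E[|E(G)|] = 158 − 157/10 = 1423/10.
Numerically: ≈ 142.300000.
(This is only a lower bound; the true E[α(G)] may be larger.)

E[α(G)] ≥ 1423/10 ≈ 142.300000.


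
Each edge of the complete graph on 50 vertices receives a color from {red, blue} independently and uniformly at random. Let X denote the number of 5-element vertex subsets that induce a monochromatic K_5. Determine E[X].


Let X = Σ_S X_S over the C(50, 5) = 2118760 subsets S of size 5, where X_S = 1 if the K_5 on S is monochromatic.
For a fixed S, the K_5 on S has C(5, 2) = 10 edges. P[all 10 edges red] = (1/2)^10, and likewise for blue, so P[monochromatic] = 2·(1/2)^10 = 2^{1 − 10} = 1/512.
By linearity: E[X] = C(50, 5) · 2^{1 − 10} = 2118760 · 1/512 = 264845/64.
Numerically: E[X] ≈ 4138.2031.

E[X] = C(50,5)·2^(1−C(5,2)) = 264845/64 ≈ 4138.2031.


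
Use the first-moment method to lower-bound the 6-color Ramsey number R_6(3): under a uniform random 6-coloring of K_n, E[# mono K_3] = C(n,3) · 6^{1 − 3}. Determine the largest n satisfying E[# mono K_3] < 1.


We need C(n, 3) · 6^{1 − 3} < 1, i.e. C(n, 3) < 6^{3 − 1} = 36.
Check values of n near the boundary:
  n = 5: C(5, 3) = 10; 10 < 36? YES
  n = 6: C(6, 3) = 20; 20 < 36? YES
  n = 7: C(7, 3) = 35; 35 < 36? YES
  n = 8: C(8, 3) = 56; 56 < 36? NO
  n = 9: C(9, 3) = 84; 84 < 36? NO
The largest n with C(n, 3) < 36 is n = 7 (where E[X] = 35/36 ≈ 0.972). Hence R_6(3) > 7, i.e. R_6(3) ≥ 8.

Largest n = 7; hence R_6(3) > 7.


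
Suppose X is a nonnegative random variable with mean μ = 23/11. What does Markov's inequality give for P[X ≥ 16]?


μ = E[X] = 23/11, a = 16.
Markov: P[X ≥ 16] ≤ μ/a = (23/11)/16 = 23/176.
Numerically: ≈ 0.130682.
(Since a = 16 > μ = 2.090909, the bound 23/176 is < 1 and informative.)

P[X ≥ 16] ≤ 23/176 ≈ 0.130682.


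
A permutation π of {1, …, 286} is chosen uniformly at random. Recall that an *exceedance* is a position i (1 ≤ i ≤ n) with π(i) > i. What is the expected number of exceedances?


Write X = Σ_{i=1}^{286} X_i, where X_i = 1_{π(i) > i}.
For each fixed i, π(i) is uniform over {1, …, 286} (marginal of a uniform permutation), so P[π(i) > i] = (n − i)/n. Summing: Σ_{i=1}^{286} (n − i)/n = (0 + 1 + … + 285)/286 = 286(286 − 1)/(2·286) = (286 − 1)/2.
Hence E[X] = Σ_{i=1}^{286} (286 − i)/286 = 285/2 ≈ 142.500000.

E[X] = 285/2 = 142.500000.


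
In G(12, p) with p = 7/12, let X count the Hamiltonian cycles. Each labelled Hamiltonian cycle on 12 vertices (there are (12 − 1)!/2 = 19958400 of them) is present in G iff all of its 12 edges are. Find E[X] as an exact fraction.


K_12 has (12 − 1)!/2 = 19958400 labelled Hamiltonian cycles.
For each such Hamiltonian cycle H, let X_H = 1 if all 12 edges of H are present in G. Then P[X_H = 1] = p^{12} = (7/12)^{12} = 13841287201/8916100448256.
By linearity: E[X] = Σ_H E[X_H] = 19958400 · p^{12} = 19958400 · 13841287201/8916100448256 = 26644477861925/859963392.
Numerically: E[X] ≈ 30983.

E[X] = 19958400 · (7/12)^{12} = 26644477861925/859963392 ≈ 30983.


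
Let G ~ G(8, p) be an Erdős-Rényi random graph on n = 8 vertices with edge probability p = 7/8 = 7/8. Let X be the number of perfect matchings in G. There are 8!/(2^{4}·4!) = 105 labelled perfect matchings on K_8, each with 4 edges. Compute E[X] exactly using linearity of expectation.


K_8 has 8!/(2^{4}·4!) = 105 labelled perfect matchings.
For each such perfect matching H, let X_H = 1 if all 4 edges of H are present in G. Then P[X_H = 1] = p^{4} = (7/8)^{4} = 2401/4096.
Summing the indicators: E[X] = Σ_H E[X_H] = 105 · p^{4} = 105 · 2401/4096 = 252105/4096.
Numerically: E[X] ≈ 61.549.

E[X] = 105 · (7/8)^{4} = 252105/4096 ≈ 61.549.


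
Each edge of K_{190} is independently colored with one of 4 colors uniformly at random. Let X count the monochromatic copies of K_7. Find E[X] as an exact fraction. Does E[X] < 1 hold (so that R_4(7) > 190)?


E[X] = C(190, 7) · 4^{1 − 21} = 1585940245560 · 4^{−20} = 1585940245560/1099511627776.
As a reduced fraction: E[X] = 198242530695/137438953472 ≈ 1.442.
Is E[X] < 1? NO.
Since E[X] ≥ 1, the first-moment bound is inconclusive at n = 190; it does NOT by itself certify R_4(7) > 190.

E[X] = 198242530695/137438953472 ≈ 1.442; E[X] ≥ 1; first-moment method inconclusive here.


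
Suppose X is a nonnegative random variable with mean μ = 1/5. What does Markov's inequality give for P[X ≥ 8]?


μ = E[X] = 1/5, a = 8.
Markov: P[X ≥ 8] ≤ μ/a = (1/5)/8 = 1/40.
Numerically: ≈ 0.0250.
(Since a = 8 > μ = 0.2000, the bound 1/40 is < 1 and informative.)

P[X ≥ 8] ≤ 1/40 ≈ 0.0250.


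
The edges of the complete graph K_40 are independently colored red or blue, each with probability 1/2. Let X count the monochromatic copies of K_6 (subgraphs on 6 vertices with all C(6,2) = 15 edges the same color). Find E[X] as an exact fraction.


Let X = Σ_S X_S over the C(40, 6) = 3838380 subsets S of size 6, where X_S = 1 if the K_6 on S is monochromatic.
For a fixed S, the K_6 on S has C(6, 2) = 15 edges. P[all 15 edges red] = (1/2)^15, and likewise for blue, so P[monochromatic] = 2·(1/2)^15 = 2^{1 − 15} = 1/16384.
By linearity: E[X] = C(40, 6) · 2^{1 − 15} = 3838380 · 1/16384 = 959595/4096.
Numerically: E[X] ≈ 234.2761.

E[X] = C(40,6)·2^(1−C(6,2)) = 959595/4096 ≈ 234.2761.


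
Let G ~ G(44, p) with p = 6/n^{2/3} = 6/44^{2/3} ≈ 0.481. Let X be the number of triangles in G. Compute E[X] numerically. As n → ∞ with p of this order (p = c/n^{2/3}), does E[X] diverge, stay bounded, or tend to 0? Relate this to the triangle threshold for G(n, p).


Number of potential triangles: C(44, 3) = 13244.
Each occurs with probability p³ ≈ (0.481)³ ≈ 1.11570e-01.
By linearity: E[X] = C(44, 3)·p³ ≈ 13244 · 1.11570e-01 ≈ 1477.636.
Since α = 2/3 < 1, p = c/n^{2/3} ≫ 1/n is above the triangle threshold p ~ 1/n. Asymptotically E[X] ~ (c³/6)·n^{3(1−α)} = (6³/6)·n^{1} → ∞; triangles are abundant w.h.p.

E[X] ≈ 1477.636; in regime p = Θ(1/n^{2/3}) E[X] diverges (above the triangle threshold p ~ 1/n).


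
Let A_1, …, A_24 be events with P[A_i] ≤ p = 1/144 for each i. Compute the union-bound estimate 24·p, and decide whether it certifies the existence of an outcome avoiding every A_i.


Union bound: P[∪_{i=1}^{24} A_i] ≤ Σ_i P[A_i] ≤ 24·p = 24·(1/144) = 1/6.
Numerically: 1/6 ≈ 0.16667.
Is 1/6 < 1? YES.
Since P[∪ A_i] ≤ 1/6 < 1, the complement has P[∩ A_i^c] ≥ 1 − 1/6 = 5/6 > 0, so some outcome avoids every A_i.

24·p = 1/6 ≈ 0.16667; existence CERTIFIED by the union bound.


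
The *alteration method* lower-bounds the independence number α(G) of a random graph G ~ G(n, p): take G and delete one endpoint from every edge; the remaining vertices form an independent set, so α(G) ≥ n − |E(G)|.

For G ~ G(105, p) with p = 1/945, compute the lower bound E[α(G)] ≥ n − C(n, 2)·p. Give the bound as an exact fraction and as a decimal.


E[|E(G)|] = C(105, 2)·p = 5460 · (1/945) = 52/9.
E[α(G)] ≥ n − E[|E(G)|] = 105 − 52/9 = 893/9.
Numerically: ≈ 99.222.
(This is only a lower bound; the true E[α(G)] may be larger.)

E[α(G)] ≥ 893/9 ≈ 99.222.


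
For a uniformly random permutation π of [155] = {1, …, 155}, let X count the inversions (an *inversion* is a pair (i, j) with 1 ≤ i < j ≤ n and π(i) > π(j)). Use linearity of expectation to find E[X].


Write X = Σ X_I over the C(155, 2) = 11935 pairs i < j, with X_I the indicator of one inversion.
There are 11935 indicators.
For each fixed pair i < j, the values π(i) and π(j) are two distinct elements of {1, …, 155} in uniformly random order; by symmetry P[π(i) > π(j)] = 1/2.
By linearity: E[X] = 11935 · (1/2) = C(155, 2) · (1/2) = 11935/2 = 11935/2 ≈ 5967.50000.

E[X] = 11935/2 = 5967.50000.


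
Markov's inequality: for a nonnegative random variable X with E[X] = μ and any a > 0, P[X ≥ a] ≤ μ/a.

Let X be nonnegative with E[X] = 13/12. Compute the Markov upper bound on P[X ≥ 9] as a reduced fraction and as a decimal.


μ = E[X] = 13/12, a = 9.
Markov: P[X ≥ 9] ≤ μ/a = (13/12)/9 = 13/108.
Numerically: ≈ 0.120.
(Since a = 9 > μ = 1.083, the bound 13/108 is < 1 and informative.)

P[X ≥ 9] ≤ 13/108 ≈ 0.120.


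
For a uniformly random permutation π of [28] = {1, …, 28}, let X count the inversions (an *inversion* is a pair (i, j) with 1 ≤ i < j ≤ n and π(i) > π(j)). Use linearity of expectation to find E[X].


Write X = Σ X_I over the C(28, 2) = 378 pairs i < j, with X_I the indicator of one inversion.
There are 378 indicators.
For each fixed pair i < j, the values π(i) and π(j) are two distinct elements of {1, …, 28} in uniformly random order; by symmetry P[π(i) > π(j)] = 1/2.
By linearity: E[X] = 378 · (1/2) = C(28, 2) · (1/2) = 378/2 = 189 ≈ 189.000000.

E[X] = 189 = 189.000000.


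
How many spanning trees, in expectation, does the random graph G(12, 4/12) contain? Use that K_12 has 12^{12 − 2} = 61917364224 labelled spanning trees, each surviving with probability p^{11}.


K_12 has 12^{12 − 2} = 61917364224 labelled spanning trees.
For each such spanning tree H, let X_H = 1 if all 11 edges of H are present in G. Then P[X_H = 1] = p^{11} = (1/3)^{11} = 1/177147.
By linearity of expectation: E[X] = Σ_H E[X_H] = 61917364224 · p^{11} = 61917364224 · 1/177147 = 1048576/3.
Numerically: E[X] ≈ 3.5e+05.

E[X] = 61917364224 · (1/3)^{11} = 1048576/3 ≈ 3.5e+05.


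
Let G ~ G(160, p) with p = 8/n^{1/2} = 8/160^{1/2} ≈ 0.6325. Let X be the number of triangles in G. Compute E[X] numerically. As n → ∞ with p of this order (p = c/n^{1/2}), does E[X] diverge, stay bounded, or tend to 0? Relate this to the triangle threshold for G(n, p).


Number of potential triangles: C(160, 3) = 669920.
Each occurs with probability p³ ≈ (0.6325)³ ≈ 2.529822e-01.
By linearity: E[X] = C(160, 3)·p³ ≈ 669920 · 2.529822e-01 ≈ 169477.8440.
Since α = 1/2 < 1, p = c/n^{1/2} ≫ 1/n is above the triangle threshold p ~ 1/n. Asymptotically E[X] ~ (c³/6)·n^{3(1−α)} = (8³/6)·n^{1.5} → ∞; triangles are abundant w.h.p.

E[X] ≈ 169477.8440; in regime p = Θ(1/n^{1/2}) E[X] diverges (above the triangle threshold p ~ 1/n).


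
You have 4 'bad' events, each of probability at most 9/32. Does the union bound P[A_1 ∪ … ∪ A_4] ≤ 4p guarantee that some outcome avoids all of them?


Union bound: P[∪_{i=1}^{4} A_i] ≤ Σ_i P[A_i] ≤ 4·p = 4·(9/32) = 9/8.
Numerically: 9/8 ≈ 1.12500.
Is 9/8 < 1? NO.
Since the bound 9/8 is ≥ 1, the union bound is uninformative here; it does NOT by itself certify existence.

4·p = 9/8 ≈ 1.12500; existence NOT certified by the union bound.


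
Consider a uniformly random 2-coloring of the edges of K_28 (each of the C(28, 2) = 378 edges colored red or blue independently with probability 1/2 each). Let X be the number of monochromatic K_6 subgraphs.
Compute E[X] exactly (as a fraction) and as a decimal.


Let X = Σ_S X_S over the C(28, 6) = 376740 subsets S of size 6, where X_S = 1 if the K_6 on S is monochromatic.
For a fixed S, the K_6 on S has C(6, 2) = 15 edges. P[all 15 edges red] = (1/2)^15, and likewise for blue, so P[monochromatic] = 2·(1/2)^15 = 2^{1 − 15} = 1/16384.
By linearity: E[X] = C(28, 6) · 2^{1 − 15} = 376740 · 1/16384 = 94185/4096.
Numerically: E[X] ≈ 22.994385.

E[X] = C(28,6)·2^(1−C(6,2)) = 94185/4096 ≈ 22.994385.


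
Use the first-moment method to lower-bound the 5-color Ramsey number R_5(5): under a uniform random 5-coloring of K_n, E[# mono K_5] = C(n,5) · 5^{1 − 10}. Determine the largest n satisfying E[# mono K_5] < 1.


We need C(n, 5) · 5^{1 − 10} < 1, i.e. C(n, 5) < 5^{10 − 1} = 1953125.
Check values of n near the boundary:
  n = 48: C(48, 5) = 1712304; 1712304 < 1953125? YES
  n = 49: C(49, 5) = 1906884; 1906884 < 1953125? YES
  n = 50: C(50, 5) = 2118760; 2118760 < 1953125? NO
The largest n with C(n, 5) < 1953125 is n = 49 (where E[X] = 1906884/1953125 ≈ 0.976). Hence R_5(5) > 49, i.e. R_5(5) ≥ 50.

Largest n = 49; hence R_5(5) > 49.


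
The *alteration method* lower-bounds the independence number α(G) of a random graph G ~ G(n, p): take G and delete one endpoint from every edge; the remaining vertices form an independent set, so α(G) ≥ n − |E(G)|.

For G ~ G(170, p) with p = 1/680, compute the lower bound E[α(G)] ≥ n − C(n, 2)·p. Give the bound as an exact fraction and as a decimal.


E[|E(G)|] = C(170, 2)·p = 14365 · (1/680) = 169/8.
E[α(G)] ≥ n − E[|E(G)|] = 170 − 169/8 = 1191/8.
Numerically: ≈ 148.8750.
(This is only a lower bound; the true E[α(G)] may be larger.)

E[α(G)] ≥ 1191/8 ≈ 148.8750.


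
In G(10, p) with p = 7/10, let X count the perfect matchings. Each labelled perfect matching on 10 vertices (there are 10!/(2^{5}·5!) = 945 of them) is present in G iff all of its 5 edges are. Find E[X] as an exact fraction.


K_10 has 10!/(2^{5}·5!) = 945 labelled perfect matchings.
For each such perfect matching H, let X_H = 1 if all 5 edges of H are present in G. Then P[X_H = 1] = p^{5} = (7/10)^{5} = 16807/100000.
By linearity: E[X] = Σ_H E[X_H] = 945 · p^{5} = 945 · 16807/100000 = 3176523/20000.
Numerically: E[X] ≈ 158.826.

E[X] = 945 · (7/10)^{5} = 3176523/20000 ≈ 158.826.


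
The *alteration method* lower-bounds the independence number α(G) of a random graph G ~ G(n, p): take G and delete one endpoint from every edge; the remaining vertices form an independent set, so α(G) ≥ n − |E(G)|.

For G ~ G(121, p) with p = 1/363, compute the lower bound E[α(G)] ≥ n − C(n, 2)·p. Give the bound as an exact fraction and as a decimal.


E[|E(G)|] = C(121, 2)·p = 7260 · (1/363) = 20.
E[α(G)] ≥ n − E[|E(G)|] = 121 − 20 = 101.
Numerically: ≈ 101.00000.
(This is only a lower bound; the true E[α(G)] may be larger.)

E[α(G)] ≥ 101 ≈ 101.00000.


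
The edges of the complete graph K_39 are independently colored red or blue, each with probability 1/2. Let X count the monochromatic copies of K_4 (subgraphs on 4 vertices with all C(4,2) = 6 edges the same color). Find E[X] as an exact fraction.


Let X = Σ_S X_S over the C(39, 4) = 82251 subsets S of size 4, where X_S = 1 if the K_4 on S is monochromatic.
For a fixed S, the K_4 on S has C(4, 2) = 6 edges. P[all 6 edges red] = (1/2)^6, and likewise for blue, so P[monochromatic] = 2·(1/2)^6 = 2^{1 − 6} = 1/32.
Summing: E[X] = C(39, 4) · 2^{1 − 6} = 82251 · 1/32 = 82251/32.
Numerically: E[X] ≈ 2570.3438.

E[X] = C(39,4)·2^(1−C(4,2)) = 82251/32 ≈ 2570.3438.


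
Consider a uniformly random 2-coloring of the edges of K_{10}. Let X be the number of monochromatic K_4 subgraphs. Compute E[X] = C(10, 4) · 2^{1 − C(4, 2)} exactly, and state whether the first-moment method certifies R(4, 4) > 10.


E[X] = C(10, 4) · 2^{1 − 6} = 210 · 2^{−5} = 210/32.
As a reduced fraction: E[X] = 105/16 ≈ 6.562500.
Is E[X] < 1? NO.
Since E[X] ≥ 1, the first-moment bound is inconclusive at n = 10; it does NOT by itself certify R(4, 4) > 10.

E[X] = 105/16 ≈ 6.562500; E[X] ≥ 1; first-moment method inconclusive here.


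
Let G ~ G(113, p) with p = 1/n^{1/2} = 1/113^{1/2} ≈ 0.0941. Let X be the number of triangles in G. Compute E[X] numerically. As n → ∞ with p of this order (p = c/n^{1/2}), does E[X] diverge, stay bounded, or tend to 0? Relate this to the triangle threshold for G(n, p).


Number of potential triangles: C(113, 3) = 234136.
Each occurs with probability p³ ≈ (0.0941)³ ≈ 8.32496e-04.
By linearity: E[X] = C(113, 3)·p³ ≈ 234136 · 8.32496e-04 ≈ 194.917.
Since α = 1/2 < 1, p = c/n^{1/2} ≫ 1/n is above the triangle threshold p ~ 1/n. Asymptotically E[X] ~ (c³/6)·n^{3(1−α)} = (1³/6)·n^{1.5} → ∞; triangles are abundant w.h.p.

E[X] ≈ 194.917; in regime p = Θ(1/n^{1/2}) E[X] diverges (above the triangle threshold p ~ 1/n).


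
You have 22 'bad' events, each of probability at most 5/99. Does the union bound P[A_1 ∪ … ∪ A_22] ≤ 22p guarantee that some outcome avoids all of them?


Union bound: P[∪_{i=1}^{22} A_i] ≤ Σ_i P[A_i] ≤ 22·p = 22·(5/99) = 10/9.
Numerically: 10/9 ≈ 1.111.
Is 10/9 < 1? NO.
Since the bound 10/9 is ≥ 1, the union bound is uninformative here; it does NOT by itself certify existence.

22·p = 10/9 ≈ 1.111; existence NOT certified by the union bound.


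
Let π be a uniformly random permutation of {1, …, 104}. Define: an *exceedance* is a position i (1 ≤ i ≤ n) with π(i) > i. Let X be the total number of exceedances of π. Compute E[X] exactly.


Write X = Σ_{i=1}^{104} X_i, where X_i = 1_{π(i) > i}.
For each fixed i, π(i) is uniform over {1, …, 104} (marginal of a uniform permutation), so P[π(i) > i] = (n − i)/n. Summing: Σ_{i=1}^{104} (n − i)/n = (0 + 1 + … + 103)/104 = 104(104 − 1)/(2·104) = (104 − 1)/2.
Hence E[X] = Σ_{i=1}^{104} (104 − i)/104 = 103/2 ≈ 51.500000.

E[X] = 103/2 = 51.500000.


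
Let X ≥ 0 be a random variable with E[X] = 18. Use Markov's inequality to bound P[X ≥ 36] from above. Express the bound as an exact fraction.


μ = E[X] = 18, a = 36.
Markov: P[X ≥ 36] ≤ μ/a = (18)/36 = 1/2.
Numerically: ≈ 0.5000.
(Since a = 36 > μ = 18.0000, the bound 1/2 is < 1 and informative.)

P[X ≥ 36] ≤ 1/2 ≈ 0.5000.


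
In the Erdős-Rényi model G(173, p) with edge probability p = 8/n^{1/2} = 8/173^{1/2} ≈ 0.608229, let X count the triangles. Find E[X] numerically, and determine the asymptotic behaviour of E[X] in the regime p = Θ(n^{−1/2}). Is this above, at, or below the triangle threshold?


Number of potential triangles: C(173, 3) = 848046.
Each occurs with probability p³ ≈ (0.608229)³ ≈ 2.25009475e-01.
By linearity: E[X] = C(173, 3)·p³ ≈ 848046 · 2.25009475e-01 ≈ 190818.385206.
Since α = 1/2 < 1, p = c/n^{1/2} ≫ 1/n is above the triangle threshold p ~ 1/n. Asymptotically E[X] ~ (c³/6)·n^{3(1−α)} = (8³/6)·n^{1.5} → ∞; triangles are abundant w.h.p.

E[X] ≈ 190818.385206; in regime p = Θ(1/n^{1/2}) E[X] diverges (above the triangle threshold p ~ 1/n).


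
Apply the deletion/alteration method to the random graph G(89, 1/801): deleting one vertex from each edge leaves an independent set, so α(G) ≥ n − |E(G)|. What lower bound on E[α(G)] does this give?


E[|E(G)|] = C(89, 2)·p = 3916 · (1/801) = 44/9.
E[α(G)] ≥ n − E[|E(G)|] = 89 − 44/9 = 757/9.
Numerically: ≈ 84.111111.
(This is only a lower bound; the true E[α(G)] may be larger.)

E[α(G)] ≥ 757/9 ≈ 84.111111.


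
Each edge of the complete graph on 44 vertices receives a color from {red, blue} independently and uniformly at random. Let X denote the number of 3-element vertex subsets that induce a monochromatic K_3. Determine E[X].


Let X = Σ_S X_S over the C(44, 3) = 13244 subsets S of size 3, where X_S = 1 if the K_3 on S is monochromatic.
For a fixed S, the K_3 on S has C(3, 2) = 3 edges. P[all 3 edges red] = (1/2)^3, and likewise for blue, so P[monochromatic] = 2·(1/2)^3 = 2^{1 − 3} = 1/4.
By linearity of expectation: E[X] = C(44, 3) · 2^{1 − 3} = 13244 · 1/4 = 3311.
Numerically: E[X] ≈ 3311.00000.

E[X] = C(44,3)·2^(1−C(3,2)) = 3311 ≈ 3311.00000.


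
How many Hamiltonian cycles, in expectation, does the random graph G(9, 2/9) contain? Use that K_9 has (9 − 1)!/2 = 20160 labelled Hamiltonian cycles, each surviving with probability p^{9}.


K_9 has (9 − 1)!/2 = 20160 labelled Hamiltonian cycles.
For each such Hamiltonian cycle H, let X_H = 1 if all 9 edges of H are present in G. Then P[X_H = 1] = p^{9} = (2/9)^{9} = 512/387420489.
By linearity: E[X] = Σ_H E[X_H] = 20160 · p^{9} = 20160 · 512/387420489 = 1146880/43046721.
Numerically: E[X] ≈ 0.0266.

E[X] = 20160 · (2/9)^{9} = 1146880/43046721 ≈ 0.0266.


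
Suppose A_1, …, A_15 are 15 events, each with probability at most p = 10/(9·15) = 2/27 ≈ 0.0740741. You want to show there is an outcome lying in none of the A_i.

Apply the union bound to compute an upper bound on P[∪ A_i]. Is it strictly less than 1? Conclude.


Union bound: P[∪_{i=1}^{15} A_i] ≤ Σ_i P[A_i] ≤ 15·p = 15·(2/27) = 10/9.
Numerically: 10/9 ≈ 1.1111111.
Is 10/9 < 1? NO.
Since the bound 10/9 is ≥ 1, the union bound is uninformative here; it does NOT by itself certify existence.

15·p = 10/9 ≈ 1.1111111; existence NOT certified by the union bound.


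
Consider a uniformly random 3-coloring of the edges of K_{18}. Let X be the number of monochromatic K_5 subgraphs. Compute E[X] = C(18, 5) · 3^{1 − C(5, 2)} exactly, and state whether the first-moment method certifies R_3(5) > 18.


E[X] = C(18, 5) · 3^{1 − 10} = 8568 · 3^{−9} = 8568/19683.
As a reduced fraction: E[X] = 952/2187 ≈ 0.435.
Is E[X] < 1? YES.
Since E[X] < 1, there exists a 3-coloring of K_{18} with no monochromatic K_5; hence R_3(5) > 18.

E[X] = 952/2187 ≈ 0.435; E[X] < 1, so R_3(5) > 18.


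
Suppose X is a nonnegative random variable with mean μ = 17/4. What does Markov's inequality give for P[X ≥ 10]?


μ = E[X] = 17/4, a = 10.
Markov: P[X ≥ 10] ≤ μ/a = (17/4)/10 = 17/40.
Numerically: ≈ 0.425000.
(Since a = 10 > μ = 4.250000, the bound 17/40 is < 1 and informative.)

P[X ≥ 10] ≤ 17/40 ≈ 0.425000.


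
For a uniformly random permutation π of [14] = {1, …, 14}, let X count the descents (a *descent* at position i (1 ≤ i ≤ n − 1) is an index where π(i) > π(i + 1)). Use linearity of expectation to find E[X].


Write X = Σ X_I over i = 1, …, 13, with X_I the indicator of one descent.
There are 13 indicators.
For each fixed i, the pair (π(i), π(i+1)) is a uniformly random ordered pair of distinct values from {1, …, 14}; by symmetry P[π(i) > π(i+1)] = 1/2.
By linearity: E[X] = 13 · (1/2) = (14 − 1) · (1/2) = 13/2 ≈ 6.500000.

E[X] = 13/2 = 6.500000.


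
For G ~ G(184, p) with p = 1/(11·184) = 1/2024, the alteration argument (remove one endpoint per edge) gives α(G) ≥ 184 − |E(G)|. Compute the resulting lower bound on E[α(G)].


E[|E(G)|] = C(184, 2)·p = 16836 · (1/2024) = 183/22.
E[α(G)] ≥ n − E[|E(G)|] = 184 − 183/22 = 3865/22.
Numerically: ≈ 175.6818.
(This is only a lower bound; the true E[α(G)] may be larger.)

E[α(G)] ≥ 3865/22 ≈ 175.6818.


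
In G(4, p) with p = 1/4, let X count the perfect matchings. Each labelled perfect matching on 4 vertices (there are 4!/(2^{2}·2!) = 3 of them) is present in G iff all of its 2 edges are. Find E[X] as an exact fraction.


K_4 has 4!/(2^{2}·2!) = 3 labelled perfect matchings.
For each such perfect matching H, let X_H = 1 if all 2 edges of H are present in G. Then P[X_H = 1] = p^{2} = (1/4)^{2} = 1/16.
By linearity: E[X] = Σ_H E[X_H] = 3 · p^{2} = 3 · 1/16 = 3/16.
Numerically: E[X] ≈ 0.1875.

E[X] = 3 · (1/4)^{2} = 3/16 ≈ 0.1875.


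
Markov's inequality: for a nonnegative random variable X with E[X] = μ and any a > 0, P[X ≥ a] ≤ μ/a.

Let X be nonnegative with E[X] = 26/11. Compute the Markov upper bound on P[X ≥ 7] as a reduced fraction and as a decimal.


μ = E[X] = 26/11, a = 7.
Markov: P[X ≥ 7] ≤ μ/a = (26/11)/7 = 26/77.
Numerically: ≈ 0.337662.
(Since a = 7 > μ = 2.363636, the bound 26/77 is < 1 and informative.)

P[X ≥ 7] ≤ 26/77 ≈ 0.337662.


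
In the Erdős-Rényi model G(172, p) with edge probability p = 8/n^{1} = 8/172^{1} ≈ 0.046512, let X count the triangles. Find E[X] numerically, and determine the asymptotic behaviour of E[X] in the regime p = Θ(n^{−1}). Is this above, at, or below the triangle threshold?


Number of potential triangles: C(172, 3) = 833340.
Each occurs with probability p³ ≈ (0.046512)³ ≈ 1.0062007e-04.
By linearity: E[X] = C(172, 3)·p³ ≈ 833340 · 1.0062007e-04 ≈ 83.85073.
Here α = 1, so p = 8/n is exactly at the triangle threshold p ~ 1/n. Asymptotically E[X] → c³/6 = 8³/6 = 256/3 ≈ 85.33333, a bounded constant. In this regime the triangle count is asymptotically Poisson(c³/6).

E[X] ≈ 83.85073; in regime p = Θ(1/n^{1}) E[X] stays bounded (at the triangle threshold p ~ 1/n).


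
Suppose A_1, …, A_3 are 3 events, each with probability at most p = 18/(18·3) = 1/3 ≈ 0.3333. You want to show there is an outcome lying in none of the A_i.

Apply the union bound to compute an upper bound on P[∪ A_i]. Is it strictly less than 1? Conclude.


Union bound: P[∪_{i=1}^{3} A_i] ≤ Σ_i P[A_i] ≤ 3·p = 3·(1/3) = 1.
Numerically: 1 ≈ 1.0000.
Is 1 < 1? NO.
Since the bound 1 is ≥ 1, the union bound is uninformative here; it does NOT by itself certify existence.

3·p = 1 ≈ 1.0000; existence NOT certified by the union bound.


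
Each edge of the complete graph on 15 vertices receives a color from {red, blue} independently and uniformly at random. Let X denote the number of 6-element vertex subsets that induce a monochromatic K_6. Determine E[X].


Let X = Σ_S X_S over the C(15, 6) = 5005 subsets S of size 6, where X_S = 1 if the K_6 on S is monochromatic.
For a fixed S, the K_6 on S has C(6, 2) = 15 edges. P[all 15 edges red] = (1/2)^15, and likewise for blue, so P[monochromatic] = 2·(1/2)^15 = 2^{1 − 15} = 1/16384.
Summing: E[X] = C(15, 6) · 2^{1 − 15} = 5005 · 1/16384 = 5005/16384.
Numerically: E[X] ≈ 0.30548.

E[X] = C(15,6)·2^(1−C(6,2)) = 5005/16384 ≈ 0.30548.


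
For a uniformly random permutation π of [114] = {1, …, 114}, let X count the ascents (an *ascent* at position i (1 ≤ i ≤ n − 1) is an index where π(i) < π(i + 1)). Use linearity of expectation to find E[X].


Write X = Σ X_I over i = 1, …, 113, with X_I the indicator of one ascent.
There are 113 indicators.
For each fixed i, the pair (π(i), π(i+1)) is a uniformly random ordered pair of distinct values from {1, …, 114}; by symmetry P[π(i) < π(i+1)] = 1/2.
By linearity: E[X] = 113 · (1/2) = (114 − 1) · (1/2) = 113/2 ≈ 56.5000.

E[X] = 113/2 = 56.5000.


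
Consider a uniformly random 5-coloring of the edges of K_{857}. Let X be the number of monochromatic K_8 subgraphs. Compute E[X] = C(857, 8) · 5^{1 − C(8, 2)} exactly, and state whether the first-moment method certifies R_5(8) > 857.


E[X] = C(857, 8) · 5^{1 − 28} = 6983854138365964575 · 5^{−27} = 6983854138365964575/7450580596923828125.
As a reduced fraction: E[X] = 279354165534638583/298023223876953125 ≈ 0.937.
Is E[X] < 1? YES.
Since E[X] < 1, there exists a 5-coloring of K_{857} with no monochromatic K_8; hence R_5(8) > 857.

E[X] = 279354165534638583/298023223876953125 ≈ 0.937; E[X] < 1, so R_5(8) > 857.


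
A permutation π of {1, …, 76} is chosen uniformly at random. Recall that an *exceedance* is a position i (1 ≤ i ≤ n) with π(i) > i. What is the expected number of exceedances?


Write X = Σ_{i=1}^{76} X_i, where X_i = 1_{π(i) > i}.
For each fixed i, π(i) is uniform over {1, …, 76} (marginal of a uniform permutation), so P[π(i) > i] = (n − i)/n. Summing: Σ_{i=1}^{76} (n − i)/n = (0 + 1 + … + 75)/76 = 76(76 − 1)/(2·76) = (76 − 1)/2.
Hence E[X] = Σ_{i=1}^{76} (76 − i)/76 = 75/2 ≈ 37.5000.

E[X] = 75/2 = 37.5000.


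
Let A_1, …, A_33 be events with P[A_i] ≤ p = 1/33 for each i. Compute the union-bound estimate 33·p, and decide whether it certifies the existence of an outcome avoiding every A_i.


Union bound: P[∪_{i=1}^{33} A_i] ≤ Σ_i P[A_i] ≤ 33·p = 33·(1/33) = 1.
Numerically: 1 ≈ 1.000.
Is 1 < 1? NO.
Since the bound 1 is ≥ 1, the union bound is uninformative here; it does NOT by itself certify existence.

33·p = 1 ≈ 1.000; existence NOT certified by the union bound.


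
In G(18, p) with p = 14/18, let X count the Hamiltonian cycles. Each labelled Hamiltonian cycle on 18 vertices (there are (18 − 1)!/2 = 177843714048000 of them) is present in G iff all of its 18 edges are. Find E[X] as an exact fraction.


K_18 has (18 − 1)!/2 = 177843714048000 labelled Hamiltonian cycles.
For each such Hamiltonian cycle H, let X_H = 1 if all 18 edges of H are present in G. Then P[X_H = 1] = p^{18} = (7/9)^{18} = 1628413597910449/150094635296999121.
By linearity: E[X] = Σ_H E[X_H] = 177843714048000 · p^{18} = 177843714048000 · 1628413597910449/150094635296999121 = 397260798708725298034688000/205891132094649.
Numerically: E[X] ≈ 1.9295e+12.

E[X] = 177843714048000 · (7/9)^{18} = 397260798708725298034688000/205891132094649 ≈ 1.9295e+12.
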